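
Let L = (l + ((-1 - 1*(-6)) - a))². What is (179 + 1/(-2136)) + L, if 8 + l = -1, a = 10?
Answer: 800999/2136 ≈ 375.00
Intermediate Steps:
l = -9 (l = -8 - 1 = -9)
L = 196 (L = (-9 + ((-1 - 1*(-6)) - 1*10))² = (-9 + ((-1 + 6) - 10))² = (-9 + (5 - 10))² = (-9 - 5)² = (-14)² = 196)
(179 + 1/(-2136)) + L = (179 + 1/(-2136)) + 196 = (179 - 1/2136) + 196 = 382343/2136 + 196 = 800999/2136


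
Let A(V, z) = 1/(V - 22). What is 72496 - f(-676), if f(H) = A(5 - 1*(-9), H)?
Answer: 579969/8 ≈ 72496.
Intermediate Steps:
A(V, z) = 1/(-22 + V)
f(H) = -⅛ (f(H) = 1/(-22 + (5 - 1*(-9))) = 1/(-22 + (5 + 9)) = 1/(-22 + 14) = 1/(-8) = -⅛)
72496 - f(-676) = 72496 - 1*(-⅛) = 72496 + ⅛ = 579969/8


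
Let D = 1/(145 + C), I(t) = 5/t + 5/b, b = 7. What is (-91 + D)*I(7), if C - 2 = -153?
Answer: -2735/21 ≈ -130.24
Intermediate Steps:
C = -151 (C = 2 - 153 = -151)
I(t) = 5/7 + 5/t (I(t) = 5/t + 5/7 = 5/7 + 5/t)
D = -⅙ (D = 1/(145 - 151) = 1/(-6) = -⅙ ≈ -0.16667)
(-91 + D)*I(7) = (-91 - ⅙)*(5/7 + 5/7) = -547*(5/7 + 5*(⅐))/6 = -547*(5/7 + 5/7)/6 = -547/6*10/7 = -2735/21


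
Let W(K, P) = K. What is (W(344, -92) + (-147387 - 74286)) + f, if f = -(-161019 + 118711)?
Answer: -179021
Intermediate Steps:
f = 42308 (f = -1*(-42308) = 42308)
(W(344, -92) + (-147387 - 74286)) + f = (344 + (-147387 - 74286)) + 42308 = (344 - 221673) + 42308 = -221329 + 42308 = -179021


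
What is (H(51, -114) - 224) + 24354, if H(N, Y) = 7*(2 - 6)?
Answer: 24102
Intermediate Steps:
H(N, Y) = -28 (H(N, Y) = 7*(-4) = -28)
(H(51, -114) - 224) + 24354 = (-28 - 224) + 24354 = -252 + 24354 = 24102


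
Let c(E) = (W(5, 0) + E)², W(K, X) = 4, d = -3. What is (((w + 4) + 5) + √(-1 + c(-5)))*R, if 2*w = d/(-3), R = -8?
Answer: -76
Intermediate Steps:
w = ½ (w = (-3/(-3))/2 = (-3*(-⅓))/2 = (½)*1 = ½ ≈ 0.50000)
c(E) = (4 + E)²
(((w + 4) + 5) + √(-1 + c(-5)))*R = (((½ + 4) + 5) + √(-1 + (4 - 5)²))*(-8) = ((9/2 + 5) + √(-1 + (-1)²))*(-8) = (19/2 + √(-1 + 1))*(-8) = (19/2 + √0)*(-8) = (19/2 + 0)*(-8) = (19/2)*(-8) = -76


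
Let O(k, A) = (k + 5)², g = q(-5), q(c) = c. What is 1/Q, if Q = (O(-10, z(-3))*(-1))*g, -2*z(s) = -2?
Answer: 1/125 ≈ 0.0080000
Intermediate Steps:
z(s) = 1 (z(s) = -½*(-2) = 1)
g = -5
O(k, A) = (5 + k)²
Q = 125 (Q = ((5 - 10)²*(-1))*(-5) = ((-5)²*(-1))*(-5) = (25*(-1))*(-5) = -25*(-5) = 125)
1/Q = 1/125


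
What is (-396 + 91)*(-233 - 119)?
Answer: 107360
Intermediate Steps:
(-396 + 91)*(-233 - 119) = -305*(-352) = 107360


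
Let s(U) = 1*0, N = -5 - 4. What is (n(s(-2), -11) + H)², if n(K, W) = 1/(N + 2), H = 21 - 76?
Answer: 148996/49 ≈ 3040.7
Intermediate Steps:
N = -9
H = -55
s(U) = 0
n(K, W) = -⅐ (n(K, W) = 1/(-9 + 2) = 1/(-7) = -⅐)
(n(s(-2), -11) + H)² = (-⅐ - 55)² = (-386/7)² = 148996/49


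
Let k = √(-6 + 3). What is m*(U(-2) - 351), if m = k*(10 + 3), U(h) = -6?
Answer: -4641*I*√3 ≈ -8038.4*I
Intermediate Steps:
k = I*√3 (k = √(-3) = I*√3 ≈ 1.732*I)
m = 13*I*√3 (m = (I*√3)*(10 + 3) = (I*√3)*13 = 13*I*√3 ≈ 22.517*I)
m*(U(-2) - 351) = (13*I*√3)*(-6 - 351) = (13*I*√3)*(-357) = -4641*I*√3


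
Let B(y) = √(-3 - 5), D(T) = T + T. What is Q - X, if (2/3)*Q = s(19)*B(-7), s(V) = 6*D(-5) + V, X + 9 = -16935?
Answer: 16944 - 123*I*√2 ≈ 16944.0 - 173.95*I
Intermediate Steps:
D(T) = 2*T
X = -16944 (X = -9 - 16935 = -16944)
s(V) = -60 + V (s(V) = 6*(2*(-5)) + V = 6*(-10) + V = -60 + V)
B(y) = 2*I*√2 (B(y) = √(-8) = 2*I*√2)
Q = -123*I*√2 (Q = 3*((-60 + 19)*(2*I*√2))/2 = 3*(-82*I*√2)/2 = -123*I*√2 ≈ -173.95*I)
Q - X = -123*I*√2 - 1*(-16944) = -123*I*√2 + 16944 = 16944 - 123*I*√2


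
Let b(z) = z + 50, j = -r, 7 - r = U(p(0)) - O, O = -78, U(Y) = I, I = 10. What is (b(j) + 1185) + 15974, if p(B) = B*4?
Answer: 17290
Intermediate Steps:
p(B) = 4*B
U(Y) = 10
r = -81 (r = 7 - (10 - 1*(-78)) = 7 - (10 + 78) = 7 - 1*88 = 7 - 88 = -81)
j = 81 (j = -1*(-81) = 81)
b(z) = 50 + z
(b(j) + 1185) + 15974 = ((50 + 81) + 1185) + 15974 = (131 + 1185) + 15974 = 1316 + 15974 = 17290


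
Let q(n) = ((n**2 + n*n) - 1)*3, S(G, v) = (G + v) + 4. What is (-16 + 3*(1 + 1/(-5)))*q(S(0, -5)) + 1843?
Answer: 9011/5 ≈ 1802.2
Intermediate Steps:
S(G, v) = 4 + G + v
q(n) = -3 + 6*n**2 (q(n) = ((n**2 + n**2) - 1)*3 = (2*n**2 - 1)*3 = (-1 + 2*n**2)*3 = -3 + 6*n**2)
(-16 + 3*(1 + 1/(-5)))*q(S(0, -5)) + 1843 = (-16 + 3*(1 + 1/(-5)))*(-3 + 6*(4 + 0 - 5)**2) + 1843 = (-16 + 3*(1 - 1/5))*(-3 + 6*(-1)**2) + 1843 = (-16 + 3*(4/5))*(-3 + 6*1) + 1843 = (-16 + 12/5)*(-3 + 6) + 1843 = -68/5*3 + 1843 = -204/5 + 1843 = 9011/5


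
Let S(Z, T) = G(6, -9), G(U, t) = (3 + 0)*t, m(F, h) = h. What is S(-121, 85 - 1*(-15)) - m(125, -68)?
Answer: 41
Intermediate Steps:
G(U, t) = 3*t
S(Z, T) = -27 (S(Z, T) = 3*(-9) = -27)
S(-121, 85 - 1*(-15)) - m(125, -68) = -27 - 1*(-68) = -27 + 68 = 41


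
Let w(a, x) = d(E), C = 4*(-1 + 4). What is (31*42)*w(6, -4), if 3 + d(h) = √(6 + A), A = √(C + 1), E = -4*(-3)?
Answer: -3906 + 1302*√(6 + √13) ≈ 129.27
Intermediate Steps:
E = 12
C = 12 (C = 4*3 = 12)
A = √13 (A = √(12 + 1) = √13 ≈ 3.6056)
d(h) = -3 + √(6 + √13)
w(a, x) = -3 + √(6 + √13)
(31*42)*w(6, -4) = (31*42)*(-3 + √(6 + √13)) = 1302*(-3 + √(6 + √13)) = -3906 + 1302*√(6 + √13)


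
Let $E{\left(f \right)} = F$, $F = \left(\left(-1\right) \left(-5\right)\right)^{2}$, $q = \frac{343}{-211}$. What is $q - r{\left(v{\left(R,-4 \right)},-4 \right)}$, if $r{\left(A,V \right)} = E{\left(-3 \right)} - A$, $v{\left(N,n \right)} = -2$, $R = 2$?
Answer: $- \frac{6040}{211} \approx -28.626$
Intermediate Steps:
$q = - \frac{343}{211}$ ($q = 343 \left(- \frac{1}{211}\right) = - \frac{343}{211} \approx -1.6256$)
$F = 25$ ($F = 5^{2} = 25$)
$E{\left(f \right)} = 25$
$r{\left(A,V \right)} = 25 - A$
$q - r{\left(v{\left(R,-4 \right)},-4 \right)} = - \frac{343}{211} - \left(25 - -2\right) = - \frac{343}{211} - \left(25 + 2\right) = - \frac{343}{211} - 27 = - \frac{6040}{211}$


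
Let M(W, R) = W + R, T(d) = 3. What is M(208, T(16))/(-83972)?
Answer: -211/83972 ≈ -0.0025127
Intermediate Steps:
M(W, R) = R + W
M(208, T(16))/(-83972) = (3 + 208)/(-83972) = 211*(-1/83972) = -211/83972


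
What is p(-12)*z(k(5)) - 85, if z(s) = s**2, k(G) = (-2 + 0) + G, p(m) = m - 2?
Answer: -211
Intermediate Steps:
p(m) = -2 + m
k(G) = -2 + G
p(-12)*z(k(5)) - 85 = (-2 - 12)*(-2 + 5)**2 - 85 = -14*3**2 - 85 = -14*9 - 85 = -126 - 85 = -211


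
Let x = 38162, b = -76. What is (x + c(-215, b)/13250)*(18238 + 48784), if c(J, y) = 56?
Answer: 16944721738116/6625 ≈ 2.5577e+9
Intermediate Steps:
(x + c(-215, b)/13250)*(18238 + 48784) = (38162 + 56/13250)*(18238 + 48784) = (38162 + 56*(1/13250))*67022 = (38162 + 28/6625)*67022 = (252823278/6625)*67022 = 16944721738116/6625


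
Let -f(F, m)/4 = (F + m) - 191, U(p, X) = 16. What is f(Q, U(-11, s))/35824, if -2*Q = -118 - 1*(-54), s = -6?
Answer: 143/8956 ≈ 0.015967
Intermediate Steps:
Q = 32 (Q = -(-118 - 1*(-54))/2 = -(-118 + 54)/2 = -½*(-64) = 32)
f(F, m) = 764 - 4*F - 4*m (f(F, m) = -4*((F + m) - 191) = -4*(-191 + F + m) = 764 - 4*F - 4*m)
f(Q, U(-11, s))/35824 = (764 - 4*32 - 4*16)/35824 = (764 - 128 - 64)*(1/35824) = 572*(1/35824) = 143/8956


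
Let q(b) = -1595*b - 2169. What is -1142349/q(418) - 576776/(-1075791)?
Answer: 1614722127163/719574008289 ≈ 2.2440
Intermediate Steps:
q(b) = -2169 - 1595*b
-1142349/q(418) - 576776/(-1075791) = -1142349/(-2169 - 1595*418) - 576776/(-1075791) = -1142349/(-2169 - 666710) - 576776*(-1/1075791) = -1142349/(-668879) + 576776/1075791 = -1142349*(-1/668879) + 576776/1075791 = 1142349/668879 + 576776/1075791 = 1614722127163/719574008289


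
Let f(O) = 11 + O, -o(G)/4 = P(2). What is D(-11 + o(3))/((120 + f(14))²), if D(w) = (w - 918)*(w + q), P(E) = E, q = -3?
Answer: 20614/21025 ≈ 0.98045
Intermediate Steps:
o(G) = -8 (o(G) = -4*2 = -8)
D(w) = (-918 + w)*(-3 + w) (D(w) = (w - 918)*(w - 3) = (-918 + w)*(-3 + w))
D(-11 + o(3))/((120 + f(14))²) = (2754 + (-11 - 8)² - 921*(-11 - 8))/((120 + (11 + 14))²) = (2754 + (-19)² - 921*(-19))/((120 + 25)²) = (2754 + 361 + 17499)/(145²) = 20614/21025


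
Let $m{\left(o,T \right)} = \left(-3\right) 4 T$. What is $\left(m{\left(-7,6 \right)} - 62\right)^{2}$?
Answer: $17956$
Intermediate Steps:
$m{\left(o,T \right)} = - 12 T$
$\left(m{\left(-7,6 \right)} - 62\right)^{2} = \left(\left(-12\right) 6 - 62\right)^{2} = \left(-72 - 62\right)^{2} = \left(-134\right)^{2} = 17956$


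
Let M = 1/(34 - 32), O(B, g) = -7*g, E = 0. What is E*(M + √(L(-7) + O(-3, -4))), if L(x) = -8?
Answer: 0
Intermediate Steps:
M = ½ (M = 1/2 = ½ ≈ 0.50000)
E*(M + √(L(-7) + O(-3, -4))) = 0*(½ + √(-8 - 7*(-4))) = 0*(½ + √(-8 + 28)) = 0*(½ + √20) = 0*(½ + 2*√5) = 0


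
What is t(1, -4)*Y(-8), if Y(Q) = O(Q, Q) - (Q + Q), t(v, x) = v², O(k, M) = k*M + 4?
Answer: 84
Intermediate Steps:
O(k, M) = 4 + M*k (O(k, M) = M*k + 4 = 4 + M*k)
Y(Q) = 4 + Q² - 2*Q (Y(Q) = (4 + Q*Q) - (Q + Q) = (4 + Q²) - 2*Q = 4 + Q² - 2*Q)
t(1, -4)*Y(-8) = 1²*(4 + (-8)² - 2*(-8)) = 1*(4 + 64 + 16) = 1*84 = 84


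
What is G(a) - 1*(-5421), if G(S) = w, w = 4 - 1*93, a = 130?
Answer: 5332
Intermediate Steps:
w = -89 (w = 4 - 93 = -89)
G(S) = -89
G(a) - 1*(-5421) = -89 - 1*(-5421) = -89 + 5421 = 5332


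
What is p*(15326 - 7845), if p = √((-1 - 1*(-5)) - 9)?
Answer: 7481*I*√5 ≈ 16728.0*I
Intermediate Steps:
p = I*√5 (p = √((-1 + 5) - 9) = √(4 - 9) = √(-5) = I*√5 ≈ 2.2361*I)
p*(15326 - 7845) = (I*√5)*(15326 - 7845) = (I*√5)*7481 = 7481*I*√5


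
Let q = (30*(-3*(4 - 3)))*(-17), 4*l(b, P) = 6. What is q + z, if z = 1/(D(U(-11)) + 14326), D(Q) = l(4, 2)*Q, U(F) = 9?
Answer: 43878872/28679 ≈ 1530.0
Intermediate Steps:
l(b, P) = 3/2 (l(b, P) = (1/4)*6 = 3/2)
D(Q) = 3*Q/2
z = 2/28679 (z = 1/((3/2)*9 + 14326) = 1/(27/2 + 14326) = 1/(28679/2) = 2/28679 ≈ 6.9737e-5)
q = 1530 (q = (30*(-3*1))*(-17) = (30*(-3))*(-17) = -90*(-17) = 1530)
q + z = 1530 + 2/28679 = 43878872/28679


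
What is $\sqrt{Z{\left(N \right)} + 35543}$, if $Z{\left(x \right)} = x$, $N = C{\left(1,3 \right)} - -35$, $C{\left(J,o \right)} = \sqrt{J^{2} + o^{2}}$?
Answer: $\sqrt{35578 + \sqrt{10}} \approx 188.63$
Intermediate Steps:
$N = 35 + \sqrt{10}$ ($N = \sqrt{1^{2} + 3^{2}} - -35 = \sqrt{1 + 9} + 35 = \sqrt{10} + 35 = 35 + \sqrt{10} \approx 38.162$)
$\sqrt{Z{\left(N \right)} + 35543} = \sqrt{\left(35 + \sqrt{10}\right) + 35543} = \sqrt{35578 + \sqrt{10}}$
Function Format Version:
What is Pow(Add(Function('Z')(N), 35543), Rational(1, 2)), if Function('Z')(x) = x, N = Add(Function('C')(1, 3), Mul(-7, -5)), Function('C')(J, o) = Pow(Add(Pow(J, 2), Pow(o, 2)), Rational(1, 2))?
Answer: Pow(Add(35578, Pow(10, Rational(1, 2))), Rational(1, 2)) ≈ 188.63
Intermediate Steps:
N = Add(35, Pow(10, Rational(1, 2))) (N = Add(Pow(Add(Pow(1, 2), Pow(3, 2)), Rational(1, 2)), Mul(-7, -5)) = Add(Pow(Add(1, 9), Rational(1, 2)), 35) = Add(Pow(10, Rational(1, 2)), 35) = Add(35, Pow(10, Rational(1, 2))) ≈ 38.162)
Pow(Add(Function('Z')(N), 35543), Rational(1, 2)) = Pow(Add(Add(35, Pow(10, Rational(1, 2))), 35543), Rational(1, 2)) = Pow(Add(35578, Pow(10, Rational(1, 2))), Rational(1, 2))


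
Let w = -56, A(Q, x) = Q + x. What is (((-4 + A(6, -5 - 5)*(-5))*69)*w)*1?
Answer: -61824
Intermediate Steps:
(((-4 + A(6, -5 - 5)*(-5))*69)*w)*1 = (((-4 + (6 + (-5 - 5))*(-5))*69)*(-56))*1 = (((-4 + (6 - 10)*(-5))*69)*(-56))*1 = (((-4 - 4*(-5))*69)*(-56))*1 = (((-4 + 20)*69)*(-56))*1 = ((16*69)*(-56))*1 = (1104*(-56))*1 = -61824*1 = -61824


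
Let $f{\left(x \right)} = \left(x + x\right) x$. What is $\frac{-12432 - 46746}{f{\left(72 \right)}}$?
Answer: $- \frac{9863}{1728} \approx -5.7078$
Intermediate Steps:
$f{\left(x \right)} = 2 x^{2}$ ($f{\left(x \right)} = 2 x x = 2 x^{2}$)
$\frac{-12432 - 46746}{f{\left(72 \right)}} = \frac{-12432 - 46746}{2 \cdot 72^{2}} = \frac{-12432 - 46746}{2 \cdot 5184} = - \frac{59178}{10368} = \left(-59178\right) \frac{1}{10368} = - \frac{9863}{1728}$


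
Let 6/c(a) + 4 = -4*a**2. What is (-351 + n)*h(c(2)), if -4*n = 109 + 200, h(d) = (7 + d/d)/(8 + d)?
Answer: -34260/77 ≈ -444.94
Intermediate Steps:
c(a) = 6/(-4 - 4*a**2)
h(d) = 8/(8 + d) (h(d) = (7 + 1)/(8 + d) = 8/(8 + d))
n = -309/4 (n = -(109 + 200)/4 = -1/4*309 = -309/4 ≈ -77.250)
(-351 + n)*h(c(2)) = (-351 - 309/4)*(8/(8 - 3/(2 + 2*2**2))) = -3426/(8 - 3/(2 + 2*4)) = -3426/(8 - 3/(2 + 8)) = -3426/(8 - 3/10) = -3426/77/10 = -3426*10/77 = -1713/4*80/77 = -34260/77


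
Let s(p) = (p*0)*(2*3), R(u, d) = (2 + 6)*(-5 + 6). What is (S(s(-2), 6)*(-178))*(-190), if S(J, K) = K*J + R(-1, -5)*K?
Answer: 1623360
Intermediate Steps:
R(u, d) = 8 (R(u, d) = 8*1 = 8)
s(p) = 0 (s(p) = 0*6 = 0)
S(J, K) = 8*K + J*K (S(J, K) = K*J + 8*K = J*K + 8*K = 8*K + J*K)
(S(s(-2), 6)*(-178))*(-190) = ((6*(8 + 0))*(-178))*(-190) = ((6*8)*(-178))*(-190) = (48*(-178))*(-190) = -8544*(-190) = 1623360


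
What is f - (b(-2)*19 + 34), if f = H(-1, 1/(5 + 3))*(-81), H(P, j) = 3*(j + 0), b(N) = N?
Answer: -211/8 ≈ -26.375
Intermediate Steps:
H(P, j) = 3*j
f = -243/8 (f = (3/(5 + 3))*(-81) = (3/8)*(-81) = -243/8 ≈ -30.375)
f - (b(-2)*19 + 34) = -243/8 - (-2*19 + 34) = -243/8 - (-38 + 34) = -243/8 - 1*(-4) = -243/8 + 4 = -211/8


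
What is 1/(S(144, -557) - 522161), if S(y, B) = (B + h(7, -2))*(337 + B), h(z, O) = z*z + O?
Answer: -1/409961 ≈ -2.4393e-6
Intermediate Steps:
h(z, O) = O + z² (h(z, O) = z² + O = O + z²)
S(y, B) = (47 + B)*(337 + B) (S(y, B) = (B + (-2 + 7²))*(337 + B) = (B + (-2 + 49))*(337 + B) = (B + 47)*(337 + B) = (47 + B)*(337 + B))
1/(S(144, -557) - 522161) = 1/((15839 + (-557)² + 384*(-557)) - 522161) = 1/((15839 + 310249 - 213888) - 522161) = 1/(112200 - 522161) = 1/(-409961) = -1/409961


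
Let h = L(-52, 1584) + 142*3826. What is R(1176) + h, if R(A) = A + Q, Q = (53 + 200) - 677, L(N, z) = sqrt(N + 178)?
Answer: 544044 + 3*sqrt(14) ≈ 5.4406e+5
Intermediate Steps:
L(N, z) = sqrt(178 + N)
h = 543292 + 3*sqrt(14) (h = sqrt(178 - 52) + 142*3826 = sqrt(126) + 543292 = 3*sqrt(14) + 543292 = 543292 + 3*sqrt(14) ≈ 5.4330e+5)
Q = -424 (Q = 253 - 677 = -424)
R(A) = -424 + A (R(A) = A - 424 = -424 + A)
R(1176) + h = (-424 + 1176) + (543292 + 3*sqrt(14)) = 752 + (543292 + 3*sqrt(14)) = 544044 + 3*sqrt(14)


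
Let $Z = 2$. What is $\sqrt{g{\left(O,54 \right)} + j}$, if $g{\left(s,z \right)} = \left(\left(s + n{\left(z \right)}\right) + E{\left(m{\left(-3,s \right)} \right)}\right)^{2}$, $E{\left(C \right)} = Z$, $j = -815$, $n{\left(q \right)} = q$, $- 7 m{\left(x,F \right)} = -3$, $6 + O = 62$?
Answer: $\sqrt{11729} \approx 108.3$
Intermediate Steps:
$O = 56$ ($O = -6 + 62 = 56$)
$m{\left(x,F \right)} = \frac{3}{7}$ ($m{\left(x,F \right)} = \left(- \frac{1}{7}\right) \left(-3\right) = \frac{3}{7}$)
$E{\left(C \right)} = 2$
$g{\left(s,z \right)} = \left(2 + s + z\right)^{2}$ ($g{\left(s,z \right)} = \left(\left(s + z\right) + 2\right)^{2} = \left(2 + s + z\right)^{2}$)
$\sqrt{g{\left(O,54 \right)} + j} = \sqrt{\left(2 + 56 + 54\right)^{2} - 815} = \sqrt{112^{2} - 815} = \sqrt{12544 - 815} = \sqrt{11729}$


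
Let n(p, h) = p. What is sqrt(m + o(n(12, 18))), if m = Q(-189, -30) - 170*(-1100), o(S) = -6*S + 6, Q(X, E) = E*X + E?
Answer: sqrt(192574) ≈ 438.83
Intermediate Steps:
Q(X, E) = E + E*X
o(S) = 6 - 6*S
m = 192640 (m = -30*(1 - 189) - 170*(-1100) = -30*(-188) - 1*(-187000) = 5640 + 187000 = 192640)
sqrt(m + o(n(12, 18))) = sqrt(192640 + (6 - 6*12)) = sqrt(192640 + (6 - 72)) = sqrt(192640 - 66) = sqrt(192574)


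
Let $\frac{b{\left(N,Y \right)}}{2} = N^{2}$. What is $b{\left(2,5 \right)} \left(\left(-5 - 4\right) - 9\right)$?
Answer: $-144$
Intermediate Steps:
$b{\left(N,Y \right)} = 2 N^{2}$
$b{\left(2,5 \right)} \left(\left(-5 - 4\right) - 9\right) = 2 \cdot 2^{2} \left(\left(-5 - 4\right) - 9\right) = 2 \cdot 4 \left(-9 - 9\right) = 8 \left(-18\right) = -144$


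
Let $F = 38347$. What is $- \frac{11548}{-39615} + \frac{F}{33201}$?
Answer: $\frac{20457221}{14142555} \approx 1.4465$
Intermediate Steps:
$- \frac{11548}{-39615} + \frac{F}{33201} = - \frac{11548}{-39615} + \frac{38347}{33201} = \left(-11548\right) \left(- \frac{1}{39615}\right) + 38347 \cdot \frac{1}{33201} = \frac{11548}{39615} + \frac{1237}{1071} = \frac{20457221}{14142555}$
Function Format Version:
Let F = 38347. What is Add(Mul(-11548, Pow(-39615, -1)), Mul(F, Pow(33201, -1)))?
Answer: Rational(20457221, 14142555) ≈ 1.4465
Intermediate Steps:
Add(Mul(-11548, Pow(-39615, -1)), Mul(F, Pow(33201, -1))) = Add(Mul(-11548, Pow(-39615, -1)), Mul(38347, Pow(33201, -1))) = Add(Mul(-11548, Rational(-1, 39615)), Mul(38347, Rational(1, 33201))) = Add(Rational(11548, 39615), Rational(1237, 1071)) = Rational(20457221, 14142555)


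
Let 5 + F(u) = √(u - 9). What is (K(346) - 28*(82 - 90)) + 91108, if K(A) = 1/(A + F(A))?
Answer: 10589397749/115944 - √337/115944 ≈ 91332.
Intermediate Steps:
F(u) = -5 + √(-9 + u) (F(u) = -5 + √(u - 9) = -5 + √(-9 + u))
K(A) = 1/(-5 + A + √(-9 + A)) (K(A) = 1/(A + (-5 + √(-9 + A))) = 1/(-5 + A + √(-9 + A)))
(K(346) - 28*(82 - 90)) + 91108 = (1/(-5 + 346 + √(-9 + 346)) - 28*(82 - 90)) + 91108 = (1/(-5 + 346 + √337) - 28*(-8)) + 91108 = (1/(341 + √337) + 224) + 91108 = (224 + 1/(341 + √337)) + 91108 = 91332 + 1/(341 + √337)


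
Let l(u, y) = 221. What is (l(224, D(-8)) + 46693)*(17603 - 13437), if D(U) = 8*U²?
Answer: 195443724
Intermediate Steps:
(l(224, D(-8)) + 46693)*(17603 - 13437) = (221 + 46693)*(17603 - 13437) = 46914*4166 = 195443724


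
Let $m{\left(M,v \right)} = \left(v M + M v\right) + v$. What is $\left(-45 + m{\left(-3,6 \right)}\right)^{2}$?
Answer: $5625$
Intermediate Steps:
$m{\left(M,v \right)} = v + 2 M v$ ($m{\left(M,v \right)} = \left(M v + M v\right) + v = 2 M v + v = v + 2 M v$)
$\left(-45 + m{\left(-3,6 \right)}\right)^{2} = \left(-45 + 6 \left(1 + 2 \left(-3\right)\right)\right)^{2} = \left(-45 + 6 \left(1 - 6\right)\right)^{2} = \left(-45 + 6 \left(-5\right)\right)^{2} = \left(-45 - 30\right)^{2} = \left(-75\right)^{2} = 5625$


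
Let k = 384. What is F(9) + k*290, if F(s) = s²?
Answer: 111441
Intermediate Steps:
F(9) + k*290 = 9² + 384*290 = 81 + 111360 = 111441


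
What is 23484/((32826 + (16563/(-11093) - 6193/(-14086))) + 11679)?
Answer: 3669515857032/6954008583521 ≈ 0.52768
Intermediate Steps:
23484/((32826 + (16563/(-11093) - 6193/(-14086))) + 11679) = 23484/((32826 + (16563*(-1/11093) - 6193*(-1/14086))) + 11679) = 23484/((32826 + (-16563/11093 + 6193/14086)) + 11679) = 23484/((32826 - 164607469/156255998) + 11679) = 23484/(5129094782879/156255998 + 11679) = 23484/(6954008583521/156255998) = 23484*(156255998/6954008583521) = 3669515857032/6954008583521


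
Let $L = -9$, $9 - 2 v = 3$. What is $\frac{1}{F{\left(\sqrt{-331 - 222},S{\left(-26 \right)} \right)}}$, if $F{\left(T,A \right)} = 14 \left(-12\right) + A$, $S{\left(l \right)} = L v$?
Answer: $- \frac{1}{195} \approx -0.0051282$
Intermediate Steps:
$v = 3$ ($v = \frac{9}{2} - \frac{3}{2} = 3$)
$S{\left(l \right)} = -27$ ($S{\left(l \right)} = \left(-9\right) 3 = -27$)
$F{\left(T,A \right)} = -168 + A$
$\frac{1}{F{\left(\sqrt{-331 - 222},S{\left(-26 \right)} \right)}} = \frac{1}{-168 - 27} = \frac{1}{-195} = - \frac{1}{195}$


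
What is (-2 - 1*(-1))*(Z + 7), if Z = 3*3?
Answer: -16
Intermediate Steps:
Z = 9
(-2 - 1*(-1))*(Z + 7) = (-2 - 1*(-1))*(9 + 7) = (-2 + 1)*16 = -1*16 = -16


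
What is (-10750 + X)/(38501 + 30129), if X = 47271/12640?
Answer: -135832729/867483200 ≈ -0.15658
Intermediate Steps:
X = 47271/12640 (X = 47271*(1/12640) = 47271/12640 ≈ 3.7398)
(-10750 + X)/(38501 + 30129) = (-10750 + 47271/12640)/(38501 + 30129) = -135832729/12640/68630 = -135832729/12640*1/68630 = -135832729/867483200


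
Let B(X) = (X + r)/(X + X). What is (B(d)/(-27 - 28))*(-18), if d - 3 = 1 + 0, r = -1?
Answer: 27/220 ≈ 0.12273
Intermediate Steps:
d = 4 (d = 3 + (1 + 0) = 3 + 1 = 4)
B(X) = (-1 + X)/(2*X) (B(X) = (X - 1)/(X + X) = (-1 + X)/((2*X)) = (-1 + X)*(1/(2*X)) = (-1 + X)/(2*X))
(B(d)/(-27 - 28))*(-18) = (((½)*(-1 + 4)/4)/(-27 - 28))*(-18) = (((½)*(¼)*3)/(-55))*(-18) = -1/55*3/8*(-18) = -3/440*(-18) = 27/220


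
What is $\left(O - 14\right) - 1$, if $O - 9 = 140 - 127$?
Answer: $7$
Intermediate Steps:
$O = 22$ ($O = 9 + \left(140 - 127\right) = 9 + 13 = 22$)
$\left(O - 14\right) - 1 = \left(22 - 14\right) - 1 = 8 - 1 = 7$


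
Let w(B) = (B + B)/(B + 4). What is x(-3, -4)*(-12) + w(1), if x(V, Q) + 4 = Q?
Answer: 482/5 ≈ 96.400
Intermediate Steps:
x(V, Q) = -4 + Q
w(B) = 2*B/(4 + B) (w(B) = (2*B)/(4 + B) = 2*B/(4 + B))
x(-3, -4)*(-12) + w(1) = (-4 - 4)*(-12) + 2*1/(4 + 1) = -8*(-12) + 2*1/5 = 96 + 2*1*(1/5) = 96 + 2/5 = 482/5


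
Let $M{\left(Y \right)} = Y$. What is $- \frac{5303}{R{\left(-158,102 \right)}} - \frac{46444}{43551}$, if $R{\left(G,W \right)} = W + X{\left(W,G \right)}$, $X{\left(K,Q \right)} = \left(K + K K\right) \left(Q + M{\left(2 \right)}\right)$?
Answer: $- \frac{25294351781}{23790953178} \approx -1.0632$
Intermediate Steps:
$X{\left(K,Q \right)} = \left(2 + Q\right) \left(K + K^{2}\right)$ ($X{\left(K,Q \right)} = \left(K + K K\right) \left(Q + 2\right) = \left(K + K^{2}\right) \left(2 + Q\right) = \left(2 + Q\right) \left(K + K^{2}\right)$)
$R{\left(G,W \right)} = W + W \left(2 + G + 2 W + G W\right)$ ($R{\left(G,W \right)} = W + W \left(2 + G + 2 W + W G\right) = W + W \left(2 + G + 2 W + G W\right)$)
$- \frac{5303}{R{\left(-158,102 \right)}} - \frac{46444}{43551} = - \frac{5303}{102 \left(3 - 158 + 2 \cdot 102 - 16116\right)} - \frac{46444}{43551} = - \frac{5303}{102 \left(3 - 158 + 204 - 16116\right)} - \frac{46444}{43551} = - \frac{5303}{102 \left(-16067\right)} - \frac{46444}{43551} = - \frac{5303}{-1638834} - \frac{46444}{43551} = \left(-5303\right) \left(- \frac{1}{1638834}\right) - \frac{46444}{43551} = \frac{5303}{1638834} - \frac{46444}{43551} = - \frac{25294351781}{23790953178}$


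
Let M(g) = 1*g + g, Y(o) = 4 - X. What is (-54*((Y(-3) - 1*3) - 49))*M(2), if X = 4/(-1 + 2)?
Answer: 11232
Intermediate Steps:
X = 4 (X = 4/1 = 4*1 = 4)
Y(o) = 0 (Y(o) = 4 - 1*4 = 4 - 4 = 0)
M(g) = 2*g (M(g) = g + g = 2*g)
(-54*((Y(-3) - 1*3) - 49))*M(2) = (-54*((0 - 1*3) - 49))*(2*2) = -54*((0 - 3) - 49)*4 = -54*(-3 - 49)*4 = -54*(-52)*4 = 2808*4 = 11232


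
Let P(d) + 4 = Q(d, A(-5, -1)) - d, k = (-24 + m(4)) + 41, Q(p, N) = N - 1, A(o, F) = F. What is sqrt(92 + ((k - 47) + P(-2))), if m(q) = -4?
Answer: 3*sqrt(6) ≈ 7.3485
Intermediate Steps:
Q(p, N) = -1 + N
k = 13 (k = (-24 - 4) + 41 = -28 + 41 = 13)
P(d) = -6 - d (P(d) = -4 + ((-1 - 1) - d) = -4 + (-2 - d) = -6 - d)
sqrt(92 + ((k - 47) + P(-2))) = sqrt(92 + ((13 - 47) + (-6 - 1*(-2)))) = sqrt(92 + (-34 + (-6 + 2))) = sqrt(92 + (-34 - 4)) = sqrt(92 - 38) = sqrt(54) = 3*sqrt(6)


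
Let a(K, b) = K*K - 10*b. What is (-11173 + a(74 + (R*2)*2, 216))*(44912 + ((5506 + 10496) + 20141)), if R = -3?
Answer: -769130895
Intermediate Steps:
a(K, b) = K² - 10*b
(-11173 + a(74 + (R*2)*2, 216))*(44912 + ((5506 + 10496) + 20141)) = (-11173 + ((74 - 3*2*2)² - 10*216))*(44912 + ((5506 + 10496) + 20141)) = (-11173 + ((74 - 6*2)² - 2160))*(44912 + (16002 + 20141)) = (-11173 + ((74 - 12)² - 2160))*(44912 + 36143) = (-11173 + (62² - 2160))*81055 = (-11173 + (3844 - 2160))*81055 = (-11173 + 1684)*81055 = -9489*81055 = -769130895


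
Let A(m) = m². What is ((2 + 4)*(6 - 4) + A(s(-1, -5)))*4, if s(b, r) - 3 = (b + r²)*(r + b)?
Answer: 79572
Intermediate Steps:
s(b, r) = 3 + (b + r)*(b + r²) (s(b, r) = 3 + (b + r²)*(r + b) = 3 + (b + r²)*(b + r) = 3 + (b + r)*(b + r²))
((2 + 4)*(6 - 4) + A(s(-1, -5)))*4 = ((2 + 4)*(6 - 4) + (3 + (-1)² + (-5)³ - 1*(-5) - 1*(-5)²)²)*4 = (6*2 + (3 + 1 - 125 + 5 - 1*25)²)*4 = (12 + (3 + 1 - 125 + 5 - 25)²)*4 = (12 + (-141)²)*4 = (12 + 19881)*4 = 19893*4 = 79572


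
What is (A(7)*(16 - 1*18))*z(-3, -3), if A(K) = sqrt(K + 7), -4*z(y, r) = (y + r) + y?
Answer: -9*sqrt(14)/2 ≈ -16.837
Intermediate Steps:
z(y, r) = -y/2 - r/4 (z(y, r) = -((y + r) + y)/4 = -((r + y) + y)/4 = -(r + 2*y)/4 = -y/2 - r/4)
A(K) = sqrt(7 + K)
(A(7)*(16 - 1*18))*z(-3, -3) = (sqrt(7 + 7)*(16 - 1*18))*(-1/2*(-3) - 1/4*(-3)) = (sqrt(14)*(16 - 18))*(3/2 + 3/4) = (sqrt(14)*(-2))*(9/4) = -2*sqrt(14)*(9/4) = -9*sqrt(14)/2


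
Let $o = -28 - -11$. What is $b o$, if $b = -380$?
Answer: $6460$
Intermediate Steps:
$o = -17$ ($o = -28 + 11 = -17$)
$b o = \left(-380\right) \left(-17\right) = 6460$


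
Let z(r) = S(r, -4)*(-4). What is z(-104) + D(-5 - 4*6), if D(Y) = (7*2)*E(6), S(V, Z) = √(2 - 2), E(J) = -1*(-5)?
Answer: 70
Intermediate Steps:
E(J) = 5
S(V, Z) = 0 (S(V, Z) = √0 = 0)
D(Y) = 70 (D(Y) = (7*2)*5 = 14*5 = 70)
z(r) = 0 (z(r) = 0*(-4) = 0)
z(-104) + D(-5 - 4*6) = 0 + 70 = 70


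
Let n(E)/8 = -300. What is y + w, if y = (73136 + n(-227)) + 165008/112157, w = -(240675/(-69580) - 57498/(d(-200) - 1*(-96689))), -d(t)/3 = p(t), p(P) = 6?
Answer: 10673612526901962381/150881855192852 ≈ 70742.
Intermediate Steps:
n(E) = -2400 (n(E) = 8*(-300) = -2400)
d(t) = -18 (d(t) = -3*6 = -18)
w = 5453400753/1345273636 (w = -(240675/(-69580) - 57498/(-18 - 1*(-96689))) = -(240675*(-1/69580) - 57498/(-18 + 96689)) = -(-48135/13916 - 57498/96671) = -1*(-5453400753/1345273636) = 5453400753/1345273636 ≈ 4.0537)
y = 7933702560/112157 (y = (73136 - 2400) + 165008/112157 = 70736 + 165008*(1/112157) = 70736 + 165008/112157 = 7933702560/112157 ≈ 70738.)
y + w = 7933702560/112157 + 5453400753/1345273636 = 10673612526901962381/150881855192852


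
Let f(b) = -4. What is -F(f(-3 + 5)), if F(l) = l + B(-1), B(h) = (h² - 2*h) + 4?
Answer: -3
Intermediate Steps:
B(h) = 4 + h² - 2*h
F(l) = 7 + l (F(l) = l + (4 + (-1)² - 2*(-1)) = l + (4 + 1 + 2) = l + 7 = 7 + l)
-F(f(-3 + 5)) = -(7 - 4) = -1*3 = -3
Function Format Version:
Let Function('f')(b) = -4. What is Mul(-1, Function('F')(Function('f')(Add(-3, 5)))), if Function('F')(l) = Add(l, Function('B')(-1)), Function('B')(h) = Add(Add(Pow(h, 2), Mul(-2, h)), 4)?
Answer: -3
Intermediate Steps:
Function('B')(h) = Add(4, Pow(h, 2), Mul(-2, h))
Function('F')(l) = Add(7, l) (Function('F')(l) = Add(l, Add(4, Pow(-1, 2), Mul(-2, -1))) = Add(l, Add(4, 1, 2)) = Add(l, 7) = Add(7, l))
Mul(-1, Function('F')(Function('f')(Add(-3, 5)))) = Mul(-1, Add(7, -4)) = Mul(-1, 3) = -3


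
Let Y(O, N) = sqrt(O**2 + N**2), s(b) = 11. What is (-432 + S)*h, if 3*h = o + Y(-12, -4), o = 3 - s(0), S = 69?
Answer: 968 - 484*sqrt(10) ≈ -562.54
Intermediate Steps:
Y(O, N) = sqrt(N**2 + O**2)
o = -8 (o = 3 - 1*11 = 3 - 11 = -8)
h = -8/3 + 4*sqrt(10)/3 (h = (-8 + sqrt((-4)**2 + (-12)**2))/3 = (-8 + sqrt(16 + 144))/3 = (-8 + sqrt(160))/3 = (-8 + 4*sqrt(10))/3 = -8/3 + 4*sqrt(10)/3 ≈ 1.5497)
(-432 + S)*h = (-432 + 69)*(-8/3 + 4*sqrt(10)/3) = -363*(-8/3 + 4*sqrt(10)/3) = 968 - 484*sqrt(10)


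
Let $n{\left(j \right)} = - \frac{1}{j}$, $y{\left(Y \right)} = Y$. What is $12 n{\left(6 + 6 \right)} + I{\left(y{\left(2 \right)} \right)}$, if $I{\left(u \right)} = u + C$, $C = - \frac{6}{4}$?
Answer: $- \frac{1}{2} \approx -0.5$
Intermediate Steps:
$C = - \frac{3}{2}$ ($C = \left(-6\right) \frac{1}{4} = - \frac{3}{2} \approx -1.5$)
$I{\left(u \right)} = - \frac{3}{2} + u$ ($I{\left(u \right)} = u - \frac{3}{2} = - \frac{3}{2} + u$)
$12 n{\left(6 + 6 \right)} + I{\left(y{\left(2 \right)} \right)} = 12 \left(- \frac{1}{6 + 6}\right) + \left(- \frac{3}{2} + 2\right) = 12 \left(- \frac{1}{12}\right) + \frac{1}{2} = -1 + \frac{1}{2} = - \frac{1}{2}$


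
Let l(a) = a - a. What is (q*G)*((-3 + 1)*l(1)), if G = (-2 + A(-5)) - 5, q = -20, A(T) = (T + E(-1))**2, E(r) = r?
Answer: 0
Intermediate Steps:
l(a) = 0
A(T) = (-1 + T)**2 (A(T) = (T - 1)**2 = (-1 + T)**2)
G = 29 (G = (-2 + (-1 - 5)**2) - 5 = (-2 + (-6)**2) - 5 = (-2 + 36) - 5 = 34 - 5 = 29)
(q*G)*((-3 + 1)*l(1)) = (-20*29)*((-3 + 1)*0) = -(-1160)*0 = -580*0 = 0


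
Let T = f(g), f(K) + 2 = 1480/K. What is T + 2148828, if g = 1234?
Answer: 1325826382/617 ≈ 2.1488e+6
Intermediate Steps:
f(K) = -2 + 1480/K
T = -494/617 (T = -2 + 1480/1234 = -2 + 1480*(1/1234) = -2 + 740/617 = -494/617 ≈ -0.80065)
T + 2148828 = -494/617 + 2148828 = 1325826382/617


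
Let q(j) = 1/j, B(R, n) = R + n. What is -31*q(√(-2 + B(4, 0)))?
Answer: -31*√2/2 ≈ -21.920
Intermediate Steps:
-31*q(√(-2 + B(4, 0))) = -31/√(-2 + (4 + 0)) = -31/√(-2 + 4) = -31*√2/2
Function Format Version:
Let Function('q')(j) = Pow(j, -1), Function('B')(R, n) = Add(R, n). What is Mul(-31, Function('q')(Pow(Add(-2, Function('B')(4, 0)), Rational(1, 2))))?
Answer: Mul(Rational(-31, 2), Pow(2, Rational(1, 2))) ≈ -21.920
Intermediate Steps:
Mul(-31, Function('q')(Pow(Add(-2, Function('B')(4, 0)), Rational(1, 2)))) = Mul(-31, Pow(Pow(Add(-2, Add(4, 0)), Rational(1, 2)), -1)) = Mul(-31, Pow(Pow(Add(-2, 4), Rational(1, 2)), -1)) = Mul(-31, Pow(Pow(2, Rational(1, 2)), -1)) = Mul(-31, Mul(Rational(1, 2), Pow(2, Rational(1, 2)))) = Mul(Rational(-31, 2), Pow(2, Rational(1, 2)))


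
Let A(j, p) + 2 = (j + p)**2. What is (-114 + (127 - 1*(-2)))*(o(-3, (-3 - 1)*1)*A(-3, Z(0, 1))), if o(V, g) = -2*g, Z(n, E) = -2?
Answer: 2760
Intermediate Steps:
A(j, p) = -2 + (j + p)**2
(-114 + (127 - 1*(-2)))*(o(-3, (-3 - 1)*1)*A(-3, Z(0, 1))) = (-114 + (127 - 1*(-2)))*((-2*(-3 - 1))*(-2 + (-3 - 2)**2)) = (-114 + (127 + 2))*((-(-8))*(-2 + (-5)**2)) = (-114 + 129)*((-2*(-4))*(-2 + 25)) = 15*(8*23) = 15*184 = 2760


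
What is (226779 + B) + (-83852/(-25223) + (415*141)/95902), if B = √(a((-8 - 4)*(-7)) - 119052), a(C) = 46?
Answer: 548573437752083/2418936146 + I*√119006 ≈ 2.2678e+5 + 344.97*I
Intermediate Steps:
B = I*√119006 (B = √(46 - 119052) = √(-119006) = I*√119006 ≈ 344.97*I)
(226779 + B) + (-83852/(-25223) + (415*141)/95902) = (226779 + I*√119006) + (-83852/(-25223) + (415*141)/95902) = (226779 + I*√119006) + (-83852*(-1/25223) + 58515*(1/95902)) = (226779 + I*√119006) + (83852/25223 + 58515/95902) = (226779 + I*√119006) + 9517498349/2418936146 = 548573437752083/2418936146 + I*√119006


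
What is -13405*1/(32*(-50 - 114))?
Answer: 13405/5248 ≈ 2.5543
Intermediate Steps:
-13405*1/(32*(-50 - 114)) = -13405/(32*(-164)) = -13405/(-5248) = -13405*(-1/5248) = 13405/5248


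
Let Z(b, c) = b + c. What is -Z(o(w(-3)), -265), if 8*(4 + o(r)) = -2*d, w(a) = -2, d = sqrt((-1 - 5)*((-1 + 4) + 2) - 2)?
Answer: 269 + I*sqrt(2) ≈ 269.0 + 1.4142*I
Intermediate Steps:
d = 4*I*sqrt(2) (d = sqrt(-6*(3 + 2) - 2) = sqrt(-6*5 - 2) = sqrt(-30 - 2) = sqrt(-32) = 4*I*sqrt(2) ≈ 5.6569*I)
o(r) = -4 - I*sqrt(2) (o(r) = -4 + (-8*I*sqrt(2))/8 = -4 - I*sqrt(2))
-Z(o(w(-3)), -265) = -((-4 - I*sqrt(2)) - 265) = -(-269 - I*sqrt(2)) = 269 + I*sqrt(2)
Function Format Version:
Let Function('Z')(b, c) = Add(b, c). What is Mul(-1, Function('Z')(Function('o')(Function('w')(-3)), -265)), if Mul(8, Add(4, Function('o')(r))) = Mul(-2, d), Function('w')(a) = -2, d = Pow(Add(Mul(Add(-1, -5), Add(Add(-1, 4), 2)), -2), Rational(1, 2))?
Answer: Add(269, Mul(I, Pow(2, Rational(1, 2)))) ≈ Add(269.00, Mul(1.4142, I))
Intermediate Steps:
d = Mul(4, I, Pow(2, Rational(1, 2))) (d = Pow(Add(Mul(-6, Add(3, 2)), -2), Rational(1, 2)) = Pow(Add(Mul(-6, 5), -2), Rational(1, 2)) = Pow(Add(-30, -2), Rational(1, 2)) = Pow(-32, Rational(1, 2)) = Mul(4, I, Pow(2, Rational(1, 2))) ≈ Mul(5.6569, I))
Function('o')(r) = Add(-4, Mul(-1, I, Pow(2, Rational(1, 2)))) (Function('o')(r) = Add(-4, Mul(Rational(1, 8), Mul(-2, Mul(4, I, Pow(2, Rational(1, 2)))))) = Add(-4, Mul(Rational(1, 8), Mul(-8, I, Pow(2, Rational(1, 2))))) = Add(-4, Mul(-1, I, Pow(2, Rational(1, 2)))))
Mul(-1, Function('Z')(Function('o')(Function('w')(-3)), -265)) = Mul(-1, Add(Add(-4, Mul(-1, I, Pow(2, Rational(1, 2)))), -265)) = Mul(-1, Add(-269, Mul(-1, I, Pow(2, Rational(1, 2))))) = Add(269, Mul(I, Pow(2, Rational(1, 2))))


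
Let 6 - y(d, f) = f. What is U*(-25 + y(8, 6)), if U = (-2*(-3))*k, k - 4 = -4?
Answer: 0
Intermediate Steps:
k = 0 (k = 4 - 4 = 0)
y(d, f) = 6 - f
U = 0 (U = -2*(-3)*0 = 6*0 = 0)
U*(-25 + y(8, 6)) = 0*(-25 + (6 - 1*6)) = 0*(-25 + (6 - 6)) = 0*(-25 + 0) = 0*(-25) = 0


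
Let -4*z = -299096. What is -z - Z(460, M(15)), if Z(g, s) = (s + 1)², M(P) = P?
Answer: -75030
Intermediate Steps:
z = 74774 (z = -¼*(-299096) = 74774)
Z(g, s) = (1 + s)²
-z - Z(460, M(15)) = -1*74774 - (1 + 15)² = -74774 - 1*16² = -74774 - 1*256 = -74774 - 256 = -75030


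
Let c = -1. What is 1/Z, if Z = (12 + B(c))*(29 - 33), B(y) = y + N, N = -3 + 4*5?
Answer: -1/112 ≈ -0.0089286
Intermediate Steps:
N = 17 (N = -3 + 20 = 17)
B(y) = 17 + y (B(y) = y + 17 = 17 + y)
Z = -112 (Z = (12 + (17 - 1))*(29 - 33) = (12 + 16)*(-4) = 28*(-4) = -112)
1/Z = 1/(-112) = -1/112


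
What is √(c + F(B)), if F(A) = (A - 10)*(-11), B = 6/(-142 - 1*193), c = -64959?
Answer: I*√7277656915/335 ≈ 254.65*I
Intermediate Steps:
B = -6/335 (B = 6/(-142 - 193) = 6/(-335) = 6*(-1/335) = -6/335 ≈ -0.017910)
F(A) = 110 - 11*A (F(A) = (-10 + A)*(-11) = 110 - 11*A)
√(c + F(B)) = √(-64959 + (110 - 11*(-6/335))) = √(-64959 + (110 + 66/335)) = √(-64959 + 36916/335) = √(-21724349/335) = I*√7277656915/335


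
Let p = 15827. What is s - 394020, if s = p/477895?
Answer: -188300172073/477895 ≈ -3.9402e+5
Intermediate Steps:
s = 15827/477895 ≈ 0.033118
s - 394020 = 15827/477895 - 394020 = -188300172073/477895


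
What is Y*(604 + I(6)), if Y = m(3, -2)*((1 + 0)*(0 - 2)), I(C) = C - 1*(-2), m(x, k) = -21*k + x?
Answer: -55080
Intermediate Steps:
m(x, k) = x - 21*k
I(C) = 2 + C (I(C) = C + 2 = 2 + C)
Y = -90 (Y = (3 - 21*(-2))*((1 + 0)*(0 - 2)) = (3 + 42)*(1*(-2)) = 45*(-2) = -90)
Y*(604 + I(6)) = -90*(604 + (2 + 6)) = -90*(604 + 8) = -90*612 = -55080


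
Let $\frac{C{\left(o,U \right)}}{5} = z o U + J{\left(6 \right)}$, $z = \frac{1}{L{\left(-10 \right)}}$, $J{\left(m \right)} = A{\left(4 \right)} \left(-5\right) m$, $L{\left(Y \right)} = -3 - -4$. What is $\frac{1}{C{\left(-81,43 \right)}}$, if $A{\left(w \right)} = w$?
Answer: $- \frac{1}{18015} \approx -5.5509 \cdot 10^{-5}$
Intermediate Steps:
$L{\left(Y \right)} = 1$ ($L{\left(Y \right)} = -3 + 4 = 1$)
$J{\left(m \right)} = - 20 m$ ($J{\left(m \right)} = 4 \left(-5\right) m = - 20 m$)
$z = 1$ ($z = 1^{-1} = 1$)
$C{\left(o,U \right)} = -600 + 5 U o$ ($C{\left(o,U \right)} = 5 \left(1 o U - 120\right) = 5 \left(o U - 120\right) = 5 \left(U o - 120\right) = 5 \left(-120 + U o\right) = -600 + 5 U o$)
$\frac{1}{C{\left(-81,43 \right)}} = \frac{1}{-600 + 5 \cdot 43 \left(-81\right)} = \frac{1}{-600 - 17415} = \frac{1}{-18015} = - \frac{1}{18015}$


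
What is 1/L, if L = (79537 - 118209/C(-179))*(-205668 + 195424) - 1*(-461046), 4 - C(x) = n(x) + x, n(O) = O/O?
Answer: -1/807662504 ≈ -1.2381e-9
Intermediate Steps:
n(O) = 1
C(x) = 3 - x (C(x) = 4 - (1 + x) = 4 + (-1 - x) = 3 - x)
L = -807662504 (L = (79537 - 118209/(3 - 1*(-179)))*(-205668 + 195424) - 1*(-461046) = (79537 - 118209/(3 + 179))*(-10244) + 461046 = (79537 - 118209/182)*(-10244) + 461046 = (79537 - 118209*1/182)*(-10244) + 461046 = (79537 - 1299/2)*(-10244) + 461046 = (157775/2)*(-10244) + 461046 = -808123550 + 461046 = -807662504)
1/L = 1/(-807662504) = -1/807662504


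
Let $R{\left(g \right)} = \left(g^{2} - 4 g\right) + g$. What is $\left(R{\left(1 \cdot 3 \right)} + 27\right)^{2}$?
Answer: $729$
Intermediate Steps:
$R{\left(g \right)} = g^{2} - 3 g$
$\left(R{\left(1 \cdot 3 \right)} + 27\right)^{2} = \left(1 \cdot 3 \left(-3 + 1 \cdot 3\right) + 27\right)^{2} = \left(3 \left(-3 + 3\right) + 27\right)^{2} = \left(3 \cdot 0 + 27\right)^{2} = \left(0 + 27\right)^{2} = 27^{2} = 729$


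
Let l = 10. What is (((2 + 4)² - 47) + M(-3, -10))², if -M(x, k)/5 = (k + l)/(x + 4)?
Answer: 121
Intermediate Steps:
M(x, k) = -5*(10 + k)/(4 + x) (M(x, k) = -5*(k + 10)/(x + 4) = -5*(10 + k)/(4 + x))
(((2 + 4)² - 47) + M(-3, -10))² = (((2 + 4)² - 47) + 5*(-10 - 1*(-10))/(4 - 3))² = ((6² - 47) + 5*(-10 + 10)/1)² = ((36 - 47) + 5*1*0)² = (-11 + 0)² = (-11)² = 121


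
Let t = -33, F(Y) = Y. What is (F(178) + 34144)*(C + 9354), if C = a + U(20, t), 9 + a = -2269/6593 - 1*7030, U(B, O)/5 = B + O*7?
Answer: 285041155342/6593 ≈ 4.3234e+7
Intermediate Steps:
U(B, O) = 5*B + 35*O (U(B, O) = 5*(B + O*7) = 5*(B + 7*O) = 5*B + 35*O)
a = -46410396/6593 (a = -9 + (-2269/6593 - 1*7030) = -9 + (-2269*1/6593 - 7030) = -9 + (-2269/6593 - 7030) = -9 - 46351059/6593 = -46410396/6593 ≈ -7039.3)
C = -53366011/6593 (C = -46410396/6593 + (5*20 + 35*(-33)) = -46410396/6593 + (100 - 1155) = -46410396/6593 - 1055 = -53366011/6593 ≈ -8094.3)
(F(178) + 34144)*(C + 9354) = (178 + 34144)*(-53366011/6593 + 9354) = 34322*(8304911/6593) = 285041155342/6593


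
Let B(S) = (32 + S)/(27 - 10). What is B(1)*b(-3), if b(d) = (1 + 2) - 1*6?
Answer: -99/17 ≈ -5.8235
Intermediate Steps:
b(d) = -3 (b(d) = 3 - 6 = -3)
B(S) = 32/17 + S/17 (B(S) = (32 + S)/17 = (32 + S)*(1/17) = 32/17 + S/17)
B(1)*b(-3) = (32/17 + (1/17)*1)*(-3) = (32/17 + 1/17)*(-3) = (33/17)*(-3) = -99/17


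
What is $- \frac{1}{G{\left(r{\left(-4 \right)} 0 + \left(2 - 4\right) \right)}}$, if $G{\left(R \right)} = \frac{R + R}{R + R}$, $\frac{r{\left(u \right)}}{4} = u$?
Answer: $-1$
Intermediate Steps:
$r{\left(u \right)} = 4 u$
$G{\left(R \right)} = 1$ ($G{\left(R \right)} = \frac{2 R}{2 R} = 2 R \frac{1}{2 R} = 1$)
$- \frac{1}{G{\left(r{\left(-4 \right)} 0 + \left(2 - 4\right) \right)}} = - 1^{-1} = \left(-1\right) 1 = -1$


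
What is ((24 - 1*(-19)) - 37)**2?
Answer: 36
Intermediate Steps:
((24 - 1*(-19)) - 37)**2 = ((24 + 19) - 37)**2 = (43 - 37)**2 = 6**2 = 36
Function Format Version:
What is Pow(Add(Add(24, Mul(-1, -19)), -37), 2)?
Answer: 36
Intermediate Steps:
Pow(Add(Add(24, Mul(-1, -19)), -37), 2) = Pow(Add(Add(24, 19), -37), 2) = Pow(Add(43, -37), 2) = Pow(6, 2) = 36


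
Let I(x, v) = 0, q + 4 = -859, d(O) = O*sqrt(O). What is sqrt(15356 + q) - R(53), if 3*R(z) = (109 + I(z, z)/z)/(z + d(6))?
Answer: -5777/7779 + sqrt(14493) + 218*sqrt(6)/2593 ≈ 119.85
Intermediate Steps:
d(O) = O**(3/2)
q = -863 (q = -4 - 859 = -863)
R(z) = 109/(3*(z + 6*sqrt(6))) (R(z) = ((109 + 0/z)/(z + 6**(3/2)))/3 = ((109 + 0)/(z + 6*sqrt(6)))/3 = (109/(z + 6*sqrt(6)))/3 = 109/(3*(z + 6*sqrt(6))))
sqrt(15356 + q) - R(53) = sqrt(15356 - 863) - 109/(3*(53 + 6*sqrt(6))) = sqrt(14493) - 109/(3*(53 + 6*sqrt(6)))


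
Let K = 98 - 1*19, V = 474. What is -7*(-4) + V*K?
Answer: 37474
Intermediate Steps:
K = 79 (K = 98 - 19 = 79)
-7*(-4) + V*K = -7*(-4) + 474*79 = 28 + 37446 = 37474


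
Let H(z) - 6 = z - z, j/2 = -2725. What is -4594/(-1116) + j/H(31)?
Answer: -504553/558 ≈ -904.22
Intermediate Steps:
j = -5450 (j = 2*(-2725) = -5450)
H(z) = 6 (H(z) = 6 + (z - z) = 6 + 0 = 6)
-4594/(-1116) + j/H(31) = -4594/(-1116) - 5450/6 = -4594*(-1/1116) - 5450*⅙ = 2297/558 - 2725/3 = -504553/558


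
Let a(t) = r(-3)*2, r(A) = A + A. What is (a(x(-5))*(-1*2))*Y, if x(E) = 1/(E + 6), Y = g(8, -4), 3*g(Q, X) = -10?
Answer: -80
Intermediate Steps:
g(Q, X) = -10/3 (g(Q, X) = (1/3)*(-10) = -10/3)
r(A) = 2*A
Y = -10/3 ≈ -3.3333
x(E) = 1/(6 + E)
a(t) = -12 (a(t) = (2*(-3))*2 = -6*2 = -12)
(a(x(-5))*(-1*2))*Y = -(-12)*2*(-10/3) = -12*(-2)*(-10/3) = 24*(-10/3) = -80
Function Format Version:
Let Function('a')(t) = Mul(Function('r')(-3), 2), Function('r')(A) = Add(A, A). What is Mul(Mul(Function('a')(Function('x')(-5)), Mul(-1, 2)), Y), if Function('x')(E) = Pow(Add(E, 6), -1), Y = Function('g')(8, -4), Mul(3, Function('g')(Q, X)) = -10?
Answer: -80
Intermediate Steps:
Function('g')(Q, X) = Rational(-10, 3) (Function('g')(Q, X) = Mul(Rational(1, 3), -10) = Rational(-10, 3))
Function('r')(A) = Mul(2, A)
Y = Rational(-10, 3) ≈ -3.3333
Function('x')(E) = Pow(Add(6, E), -1)
Function('a')(t) = -12 (Function('a')(t) = Mul(Mul(2, -3), 2) = Mul(-6, 2) = -12)
Mul(Mul(Function('a')(Function('x')(-5)), Mul(-1, 2)), Y) = Mul(Mul(-12, Mul(-1, 2)), Rational(-10, 3)) = Mul(Mul(-12, -2), Rational(-10, 3)) = Mul(24, Rational(-10, 3)) = -80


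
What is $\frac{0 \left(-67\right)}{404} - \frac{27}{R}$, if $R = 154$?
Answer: $- \frac{27}{154} \approx -0.17532$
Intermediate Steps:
$\frac{0 \left(-67\right)}{404} - \frac{27}{R} = \frac{0 \left(-67\right)}{404} - \frac{27}{154} = 0 \cdot \frac{1}{404} - \frac{27}{154} = 0 - \frac{27}{154} = - \frac{27}{154}$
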